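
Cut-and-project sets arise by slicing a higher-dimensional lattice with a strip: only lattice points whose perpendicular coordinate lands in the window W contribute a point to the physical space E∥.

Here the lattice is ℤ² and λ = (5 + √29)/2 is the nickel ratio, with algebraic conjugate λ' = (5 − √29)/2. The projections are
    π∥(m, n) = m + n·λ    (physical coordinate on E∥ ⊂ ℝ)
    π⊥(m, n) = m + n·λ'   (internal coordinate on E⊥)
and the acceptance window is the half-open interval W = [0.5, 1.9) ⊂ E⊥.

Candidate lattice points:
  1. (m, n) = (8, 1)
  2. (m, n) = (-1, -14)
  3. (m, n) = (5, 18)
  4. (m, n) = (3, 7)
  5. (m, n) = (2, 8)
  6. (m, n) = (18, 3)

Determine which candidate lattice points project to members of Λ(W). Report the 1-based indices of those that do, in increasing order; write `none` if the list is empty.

2, 3, 4

λ' = (5−√29)/2 ≈ -0.192582.
[1] lift (8,1): star map gives 7.807418; window check 0.5 ≤ 7.807418 < 1.9 is false → out
[2] lift (-1,-14): star map gives 1.696154; window check 0.5 ≤ 1.696154 < 1.9 is true → IN Λ
[3] lift (5,18): star map gives 1.533517; window check 0.5 ≤ 1.533517 < 1.9 is true → IN Λ
[4] lift (3,7): star map gives 1.651923; window check 0.5 ≤ 1.651923 < 1.9 is true → IN Λ
[5] lift (2,8): star map gives 0.459341; window check 0.5 ≤ 0.459341 < 1.9 is false → out
[6] lift (18,3): star map gives 17.422253; window check 0.5 ≤ 17.422253 < 1.9 is false → out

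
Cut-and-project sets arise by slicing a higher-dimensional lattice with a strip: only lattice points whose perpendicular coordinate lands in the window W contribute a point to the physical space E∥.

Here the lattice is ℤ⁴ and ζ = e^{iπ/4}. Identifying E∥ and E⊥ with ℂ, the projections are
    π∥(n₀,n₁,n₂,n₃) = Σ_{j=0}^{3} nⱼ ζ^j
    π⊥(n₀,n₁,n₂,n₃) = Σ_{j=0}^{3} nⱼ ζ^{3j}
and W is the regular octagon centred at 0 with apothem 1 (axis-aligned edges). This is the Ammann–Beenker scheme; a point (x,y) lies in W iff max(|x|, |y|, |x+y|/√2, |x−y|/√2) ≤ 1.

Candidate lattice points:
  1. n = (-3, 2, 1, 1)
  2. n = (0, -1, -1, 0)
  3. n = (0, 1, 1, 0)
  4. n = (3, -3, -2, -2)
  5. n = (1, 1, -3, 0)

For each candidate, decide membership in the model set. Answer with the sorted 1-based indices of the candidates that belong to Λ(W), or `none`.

π⊥(n) = n₀ + n₁ζ³ + n₂ζ⁶ + n₃ζ⁹ where ζ = e^{iπ/4}.
candidate 1: n = (-3, 2, 1, 1) → π⊥ ≈ (-3.707107, +1.121320); max(|x|,|y|,|x±y|/√2) = 3.707107 > 1 ⇒ ∉ W
candidate 2: n = (0, -1, -1, 0) → π⊥ ≈ (+0.707107, +0.292893); max(|x|,|y|,|x±y|/√2) = 0.707107 ≤ 1 ⇒ ∈ W
candidate 3: n = (0, 1, 1, 0) → π⊥ ≈ (-0.707107, -0.292893); max(|x|,|y|,|x±y|/√2) = 0.707107 ≤ 1 ⇒ ∈ W
candidate 4: n = (3, -3, -2, -2) → π⊥ ≈ (+3.707107, -1.535534); max(|x|,|y|,|x±y|/√2) = 3.707107 > 1 ⇒ ∉ W
candidate 5: n = (1, 1, -3, 0) → π⊥ ≈ (+0.292893, +3.707107); max(|x|,|y|,|x±y|/√2) = 3.707107 > 1 ⇒ ∉ W

2, 3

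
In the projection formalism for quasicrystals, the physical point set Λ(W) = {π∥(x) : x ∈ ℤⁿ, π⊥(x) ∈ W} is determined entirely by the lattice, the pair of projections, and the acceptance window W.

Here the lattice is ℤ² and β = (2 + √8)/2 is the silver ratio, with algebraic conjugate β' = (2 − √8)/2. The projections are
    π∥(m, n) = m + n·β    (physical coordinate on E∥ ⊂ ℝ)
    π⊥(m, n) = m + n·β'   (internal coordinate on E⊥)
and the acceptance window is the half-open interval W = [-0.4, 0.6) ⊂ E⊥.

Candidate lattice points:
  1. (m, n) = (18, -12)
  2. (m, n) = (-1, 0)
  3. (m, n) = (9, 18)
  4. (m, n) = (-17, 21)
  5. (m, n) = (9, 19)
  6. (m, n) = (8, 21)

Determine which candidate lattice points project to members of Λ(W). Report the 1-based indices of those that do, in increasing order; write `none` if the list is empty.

Numerically β ≈ 2.41421 and β' = −1/β ≈ -0.41421.
#1 (18,-12): internal coord 18 + (-12)·β' = +22.97056; +22.97056 ∉ [-0.4, 0.6) → out
#2 (-1,0): internal coord -1 + (0)·β' = -1.00000; -1.00000 ∉ [-0.4, 0.6) → out
#3 (9,18): internal coord 9 + (18)·β' = +1.54416; +1.54416 ∉ [-0.4, 0.6) → out
#4 (-17,21): internal coord -17 + (21)·β' = -25.69848; -25.69848 ∉ [-0.4, 0.6) → out
#5 (9,19): internal coord 9 + (19)·β' = +1.12994; +1.12994 ∉ [-0.4, 0.6) → out
#6 (8,21): internal coord 8 + (21)·β' = -0.69848; -0.69848 ∉ [-0.4, 0.6) → out

none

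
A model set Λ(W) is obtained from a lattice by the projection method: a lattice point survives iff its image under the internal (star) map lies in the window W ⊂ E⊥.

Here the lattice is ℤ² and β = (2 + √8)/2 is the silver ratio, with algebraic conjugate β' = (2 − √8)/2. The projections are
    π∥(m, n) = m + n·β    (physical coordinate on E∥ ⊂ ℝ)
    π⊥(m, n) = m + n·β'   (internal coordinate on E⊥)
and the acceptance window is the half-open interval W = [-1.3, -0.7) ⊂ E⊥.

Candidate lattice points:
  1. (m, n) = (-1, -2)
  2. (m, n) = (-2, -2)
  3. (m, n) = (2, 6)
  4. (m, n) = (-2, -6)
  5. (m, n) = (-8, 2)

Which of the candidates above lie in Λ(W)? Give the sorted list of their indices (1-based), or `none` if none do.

Compute β' = (2−√8)/2 = -0.4142, so π⊥(m,n) = m -0.4142·n.
#1 (-1,-2): internal coord -1 + (-2)·β' = -0.1716; -0.1716 ∉ [-1.3, -0.7) → out
#2 (-2,-2): internal coord -2 + (-2)·β' = -1.1716; -1.1716 ∈ [-1.3, -0.7) → IN Λ
#3 (2,6): internal coord 2 + (6)·β' = -0.4853; -0.4853 ∉ [-1.3, -0.7) → out
#4 (-2,-6): internal coord -2 + (-6)·β' = +0.4853; +0.4853 ∉ [-1.3, -0.7) → out
#5 (-8,2): internal coord -8 + (2)·β' = -8.8284; -8.8284 ∉ [-1.3, -0.7) → out

2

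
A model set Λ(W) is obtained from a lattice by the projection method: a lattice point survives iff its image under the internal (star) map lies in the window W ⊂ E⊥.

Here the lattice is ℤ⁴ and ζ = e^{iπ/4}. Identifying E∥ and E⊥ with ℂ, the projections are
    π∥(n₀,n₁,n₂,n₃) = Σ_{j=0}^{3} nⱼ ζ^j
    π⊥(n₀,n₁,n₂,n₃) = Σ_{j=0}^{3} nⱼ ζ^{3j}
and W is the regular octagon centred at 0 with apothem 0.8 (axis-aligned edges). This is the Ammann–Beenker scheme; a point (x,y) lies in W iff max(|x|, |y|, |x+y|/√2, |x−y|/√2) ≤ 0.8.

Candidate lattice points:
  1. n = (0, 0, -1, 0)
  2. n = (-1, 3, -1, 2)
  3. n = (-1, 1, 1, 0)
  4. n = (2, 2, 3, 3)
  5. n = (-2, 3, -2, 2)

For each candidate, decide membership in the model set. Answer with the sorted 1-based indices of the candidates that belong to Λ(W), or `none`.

none

With ζ = e^{iπ/4} the internal vectors are ζ^0,ζ^3,ζ^6,ζ^9.
#1 (0, 0, -1, 0): internal (0.0000, 1.0000); octagon support 1.0000 vs apothem 0.8 → ∉ W
#2 (-1, 3, -1, 2): internal (-1.7071, 4.5355); octagon support 4.5355 vs apothem 0.8 → ∉ W
#3 (-1, 1, 1, 0): internal (-1.7071, -0.2929); octagon support 1.7071 vs apothem 0.8 → ∉ W
#4 (2, 2, 3, 3): internal (2.7071, 0.5355); octagon support 2.7071 vs apothem 0.8 → ∉ W
#5 (-2, 3, -2, 2): internal (-2.7071, 5.5355); octagon support 5.8284 vs apothem 0.8 → ∉ W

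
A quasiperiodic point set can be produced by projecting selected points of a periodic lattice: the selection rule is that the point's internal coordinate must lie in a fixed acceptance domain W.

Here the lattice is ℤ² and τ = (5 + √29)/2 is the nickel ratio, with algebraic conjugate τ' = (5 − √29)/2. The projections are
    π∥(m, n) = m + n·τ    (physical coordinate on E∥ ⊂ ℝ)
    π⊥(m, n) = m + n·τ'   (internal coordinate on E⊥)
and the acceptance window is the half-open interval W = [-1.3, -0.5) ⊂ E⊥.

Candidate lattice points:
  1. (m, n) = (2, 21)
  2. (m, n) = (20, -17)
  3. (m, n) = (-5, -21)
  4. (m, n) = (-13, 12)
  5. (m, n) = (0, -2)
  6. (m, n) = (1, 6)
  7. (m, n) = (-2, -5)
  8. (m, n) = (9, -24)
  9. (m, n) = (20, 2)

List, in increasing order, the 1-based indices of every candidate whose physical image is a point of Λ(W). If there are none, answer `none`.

Numerically τ ≈ 5.192582 and τ' = −1/τ ≈ -0.192582.
#1 (2,21): internal coord 2 + (21)·τ' = -2.044230; -2.044230 ∉ [-1.3, -0.5) → out
#2 (20,-17): internal coord 20 + (-17)·τ' = +23.273901; +23.273901 ∉ [-1.3, -0.5) → out
#3 (-5,-21): internal coord -5 + (-21)·τ' = -0.955770; -0.955770 ∈ [-1.3, -0.5) → IN Λ
#4 (-13,12): internal coord -13 + (12)·τ' = -15.310989; -15.310989 ∉ [-1.3, -0.5) → out
#5 (0,-2): internal coord 0 + (-2)·τ' = +0.385165; +0.385165 ∉ [-1.3, -0.5) → out
#6 (1,6): internal coord 1 + (6)·τ' = -0.155494; -0.155494 ∉ [-1.3, -0.5) → out
#7 (-2,-5): internal coord -2 + (-5)·τ' = -1.037088; -1.037088 ∈ [-1.3, -0.5) → IN Λ
#8 (9,-24): internal coord 9 + (-24)·τ' = +13.621978; +13.621978 ∉ [-1.3, -0.5) → out
#9 (20,2): internal coord 20 + (2)·τ' = +19.614835; +19.614835 ∉ [-1.3, -0.5) → out

3, 7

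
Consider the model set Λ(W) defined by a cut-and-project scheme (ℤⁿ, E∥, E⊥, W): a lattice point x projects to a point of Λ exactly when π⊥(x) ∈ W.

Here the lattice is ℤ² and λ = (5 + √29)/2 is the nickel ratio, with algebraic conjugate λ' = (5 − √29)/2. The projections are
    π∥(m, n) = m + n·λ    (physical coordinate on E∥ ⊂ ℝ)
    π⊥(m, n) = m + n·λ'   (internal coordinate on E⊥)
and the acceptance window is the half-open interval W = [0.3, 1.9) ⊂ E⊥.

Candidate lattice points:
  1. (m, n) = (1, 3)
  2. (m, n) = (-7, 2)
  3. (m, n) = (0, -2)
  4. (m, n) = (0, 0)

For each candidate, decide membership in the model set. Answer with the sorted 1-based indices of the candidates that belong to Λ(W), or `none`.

λ' = (5−√29)/2 ≈ -0.192582.
#1 (1,3): internal coord 1 + (3)·λ' = +0.422253; +0.422253 ∈ [0.3, 1.9) → IN Λ
#2 (-7,2): internal coord -7 + (2)·λ' = -7.385165; -7.385165 ∉ [0.3, 1.9) → out
#3 (0,-2): internal coord 0 + (-2)·λ' = +0.385165; +0.385165 ∈ [0.3, 1.9) → IN Λ
#4 (0,0): internal coord 0 + (0)·λ' = +0.000000; +0.000000 ∉ [0.3, 1.9) → out

1, 3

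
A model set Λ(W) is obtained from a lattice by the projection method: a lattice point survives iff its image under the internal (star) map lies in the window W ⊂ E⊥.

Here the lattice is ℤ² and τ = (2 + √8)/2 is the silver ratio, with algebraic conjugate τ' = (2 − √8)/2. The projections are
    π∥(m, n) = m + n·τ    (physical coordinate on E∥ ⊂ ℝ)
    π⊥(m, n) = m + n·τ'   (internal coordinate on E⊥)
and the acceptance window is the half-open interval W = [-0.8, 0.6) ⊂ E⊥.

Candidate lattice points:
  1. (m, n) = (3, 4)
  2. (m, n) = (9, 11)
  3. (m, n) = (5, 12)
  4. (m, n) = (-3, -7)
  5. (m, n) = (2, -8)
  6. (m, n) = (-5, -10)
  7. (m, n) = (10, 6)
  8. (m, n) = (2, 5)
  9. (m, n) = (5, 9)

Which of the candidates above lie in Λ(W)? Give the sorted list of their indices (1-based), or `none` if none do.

3, 4, 8

τ' = (2−√8)/2 ≈ -0.41421.
#1 (3,4): internal coord 3 + (4)·τ' = +1.34315; +1.34315 ∉ [-0.8, 0.6) → out
#2 (9,11): internal coord 9 + (11)·τ' = +4.44365; +4.44365 ∉ [-0.8, 0.6) → out
#3 (5,12): internal coord 5 + (12)·τ' = +0.02944; +0.02944 ∈ [-0.8, 0.6) → IN Λ
#4 (-3,-7): internal coord -3 + (-7)·τ' = -0.10051; -0.10051 ∈ [-0.8, 0.6) → IN Λ
#5 (2,-8): internal coord 2 + (-8)·τ' = +5.31371; +5.31371 ∉ [-0.8, 0.6) → out
#6 (-5,-10): internal coord -5 + (-10)·τ' = -0.85786; -0.85786 ∉ [-0.8, 0.6) → out
#7 (10,6): internal coord 10 + (6)·τ' = +7.51472; +7.51472 ∉ [-0.8, 0.6) → out
#8 (2,5): internal coord 2 + (5)·τ' = -0.07107; -0.07107 ∈ [-0.8, 0.6) → IN Λ
#9 (5,9): internal coord 5 + (9)·τ' = +1.27208; +1.27208 ∉ [-0.8, 0.6) → out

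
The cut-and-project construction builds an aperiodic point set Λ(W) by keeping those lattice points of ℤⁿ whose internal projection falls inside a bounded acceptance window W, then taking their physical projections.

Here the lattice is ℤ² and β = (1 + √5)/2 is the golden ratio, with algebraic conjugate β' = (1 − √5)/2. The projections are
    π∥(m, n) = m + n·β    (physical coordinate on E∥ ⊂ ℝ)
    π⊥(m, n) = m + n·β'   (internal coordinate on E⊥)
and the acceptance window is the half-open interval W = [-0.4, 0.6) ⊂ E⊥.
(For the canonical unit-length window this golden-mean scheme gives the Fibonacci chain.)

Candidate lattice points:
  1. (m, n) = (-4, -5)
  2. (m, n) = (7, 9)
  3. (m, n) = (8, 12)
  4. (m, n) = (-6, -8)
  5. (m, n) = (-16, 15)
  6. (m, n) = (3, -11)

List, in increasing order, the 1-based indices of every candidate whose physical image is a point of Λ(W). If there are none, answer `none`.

3

Compute β' = (1−√5)/2 = -0.61803, so π⊥(m,n) = m -0.61803·n.
candidate 1: (m,n)=(-4,-5) → π∥ = -4-5·β ≈ -12.09017, π⊥ = -4-5·β' ≈ -0.90983 ∉ [-0.4, 0.6) ⇒ out
candidate 2: (m,n)=(7,9) → π∥ = 7+9·β ≈ 21.56231, π⊥ = 7+9·β' ≈ 1.43769 ∉ [-0.4, 0.6) ⇒ out
candidate 3: (m,n)=(8,12) → π∥ = 8+12·β ≈ 27.41641, π⊥ = 8+12·β' ≈ 0.58359 ∈ [-0.4, 0.6) ⇒ IN Λ
candidate 4: (m,n)=(-6,-8) → π∥ = -6-8·β ≈ -18.94427, π⊥ = -6-8·β' ≈ -1.05573 ∉ [-0.4, 0.6) ⇒ out
candidate 5: (m,n)=(-16,15) → π∥ = -16+15·β ≈ 8.27051, π⊥ = -16+15·β' ≈ -25.27051 ∉ [-0.4, 0.6) ⇒ out
candidate 6: (m,n)=(3,-11) → π∥ = 3-11·β ≈ -14.79837, π⊥ = 3-11·β' ≈ 9.79837 ∉ [-0.4, 0.6) ⇒ out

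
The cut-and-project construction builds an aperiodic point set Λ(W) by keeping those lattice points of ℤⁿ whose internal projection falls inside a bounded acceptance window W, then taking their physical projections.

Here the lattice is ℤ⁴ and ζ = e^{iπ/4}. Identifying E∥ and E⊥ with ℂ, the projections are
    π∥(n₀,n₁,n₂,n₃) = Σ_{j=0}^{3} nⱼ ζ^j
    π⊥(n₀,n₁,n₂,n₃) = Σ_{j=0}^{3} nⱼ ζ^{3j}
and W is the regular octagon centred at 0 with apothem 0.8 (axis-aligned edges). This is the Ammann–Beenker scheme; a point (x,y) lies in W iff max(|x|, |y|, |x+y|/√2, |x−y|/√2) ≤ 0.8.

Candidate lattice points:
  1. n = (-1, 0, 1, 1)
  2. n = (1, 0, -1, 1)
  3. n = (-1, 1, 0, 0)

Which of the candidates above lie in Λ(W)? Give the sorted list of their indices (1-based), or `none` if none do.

1

With ζ = e^{iπ/4} the internal vectors are ζ^0,ζ^3,ζ^6,ζ^9.
candidate 1: n = (-1, 0, 1, 1) → π⊥ ≈ (-0.2929, -0.2929); max(|x|,|y|,|x±y|/√2) = 0.4142 ≤ 0.8 ⇒ ∈ W
candidate 2: n = (1, 0, -1, 1) → π⊥ ≈ (+1.7071, +1.7071); max(|x|,|y|,|x±y|/√2) = 2.4142 > 0.8 ⇒ ∉ W
candidate 3: n = (-1, 1, 0, 0) → π⊥ ≈ (-1.7071, +0.7071); max(|x|,|y|,|x±y|/√2) = 1.7071 > 0.8 ⇒ ∉ W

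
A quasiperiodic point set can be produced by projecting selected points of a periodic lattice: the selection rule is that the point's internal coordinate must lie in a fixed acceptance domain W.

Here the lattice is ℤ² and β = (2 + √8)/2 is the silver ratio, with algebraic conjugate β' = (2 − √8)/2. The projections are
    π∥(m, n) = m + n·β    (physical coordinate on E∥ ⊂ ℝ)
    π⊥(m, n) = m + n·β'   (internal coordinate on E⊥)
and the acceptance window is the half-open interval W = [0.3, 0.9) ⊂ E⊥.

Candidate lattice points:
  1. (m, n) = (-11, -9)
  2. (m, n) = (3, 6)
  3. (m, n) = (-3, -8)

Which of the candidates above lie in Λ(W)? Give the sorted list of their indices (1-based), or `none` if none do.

β' = (2−√8)/2 ≈ -0.414214.
#1 (-11,-9): internal coord -11 + (-9)·β' = -7.272078; -7.272078 ∉ [0.3, 0.9) → out
#2 (3,6): internal coord 3 + (6)·β' = +0.514719; +0.514719 ∈ [0.3, 0.9) → IN Λ
#3 (-3,-8): internal coord -3 + (-8)·β' = +0.313708; +0.313708 ∈ [0.3, 0.9) → IN Λ

2, 3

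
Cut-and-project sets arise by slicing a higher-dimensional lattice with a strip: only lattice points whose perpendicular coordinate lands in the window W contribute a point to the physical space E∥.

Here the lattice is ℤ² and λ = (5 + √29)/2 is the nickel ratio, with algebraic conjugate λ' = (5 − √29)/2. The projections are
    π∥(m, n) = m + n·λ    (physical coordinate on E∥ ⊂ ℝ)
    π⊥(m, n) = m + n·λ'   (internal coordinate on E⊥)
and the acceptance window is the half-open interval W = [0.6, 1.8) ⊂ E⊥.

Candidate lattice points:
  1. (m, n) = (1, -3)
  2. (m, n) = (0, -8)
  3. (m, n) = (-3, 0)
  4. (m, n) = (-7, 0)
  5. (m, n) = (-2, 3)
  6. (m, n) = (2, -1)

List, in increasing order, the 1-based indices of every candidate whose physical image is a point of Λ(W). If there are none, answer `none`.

1, 2

Compute λ' = (5−√29)/2 = -0.192582, so π⊥(m,n) = m -0.192582·n.
candidate 1: (m,n)=(1,-3) → π∥ = 1-3·λ ≈ -14.577747, π⊥ = 1-3·λ' ≈ 1.577747 ∈ [0.6, 1.8) ⇒ IN Λ
candidate 2: (m,n)=(0,-8) → π∥ = 0-8·λ ≈ -41.540659, π⊥ = 0-8·λ' ≈ 1.540659 ∈ [0.6, 1.8) ⇒ IN Λ
candidate 3: (m,n)=(-3,0) → π∥ = -3+0·λ ≈ -3.000000, π⊥ = -3+0·λ' ≈ -3.000000 ∉ [0.6, 1.8) ⇒ out
candidate 4: (m,n)=(-7,0) → π∥ = -7+0·λ ≈ -7.000000, π⊥ = -7+0·λ' ≈ -7.000000 ∉ [0.6, 1.8) ⇒ out
candidate 5: (m,n)=(-2,3) → π∥ = -2+3·λ ≈ 13.577747, π⊥ = -2+3·λ' ≈ -2.577747 ∉ [0.6, 1.8) ⇒ out
candidate 6: (m,n)=(2,-1) → π∥ = 2-1·λ ≈ -3.192582, π⊥ = 2-1·λ' ≈ 2.192582 ∉ [0.6, 1.8) ⇒ out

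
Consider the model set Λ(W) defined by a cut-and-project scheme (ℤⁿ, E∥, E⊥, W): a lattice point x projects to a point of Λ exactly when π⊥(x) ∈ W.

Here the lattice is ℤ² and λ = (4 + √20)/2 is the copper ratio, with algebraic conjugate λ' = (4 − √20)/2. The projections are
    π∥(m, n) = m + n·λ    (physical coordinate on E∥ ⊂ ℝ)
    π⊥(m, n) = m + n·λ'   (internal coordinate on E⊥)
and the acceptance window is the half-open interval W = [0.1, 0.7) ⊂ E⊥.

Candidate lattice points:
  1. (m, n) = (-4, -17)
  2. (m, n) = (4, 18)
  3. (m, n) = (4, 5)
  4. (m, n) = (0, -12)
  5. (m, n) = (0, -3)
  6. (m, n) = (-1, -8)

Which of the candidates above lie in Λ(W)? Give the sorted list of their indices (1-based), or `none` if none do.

Compute λ' = (4−√20)/2 = -0.2361, so π⊥(m,n) = m -0.2361·n.
[1] lift (-4,-17): star map gives 0.0132; window check 0.1 ≤ 0.0132 < 0.7 is false → out
[2] lift (4,18): star map gives -0.2492; window check 0.1 ≤ -0.2492 < 0.7 is false → out
[3] lift (4,5): star map gives 2.8197; window check 0.1 ≤ 2.8197 < 0.7 is false → out
[4] lift (0,-12): star map gives 2.8328; window check 0.1 ≤ 2.8328 < 0.7 is false → out
[5] lift (0,-3): star map gives 0.7082; window check 0.1 ≤ 0.7082 < 0.7 is false → out
[6] lift (-1,-8): star map gives 0.8885; window check 0.1 ≤ 0.8885 < 0.7 is false → out

none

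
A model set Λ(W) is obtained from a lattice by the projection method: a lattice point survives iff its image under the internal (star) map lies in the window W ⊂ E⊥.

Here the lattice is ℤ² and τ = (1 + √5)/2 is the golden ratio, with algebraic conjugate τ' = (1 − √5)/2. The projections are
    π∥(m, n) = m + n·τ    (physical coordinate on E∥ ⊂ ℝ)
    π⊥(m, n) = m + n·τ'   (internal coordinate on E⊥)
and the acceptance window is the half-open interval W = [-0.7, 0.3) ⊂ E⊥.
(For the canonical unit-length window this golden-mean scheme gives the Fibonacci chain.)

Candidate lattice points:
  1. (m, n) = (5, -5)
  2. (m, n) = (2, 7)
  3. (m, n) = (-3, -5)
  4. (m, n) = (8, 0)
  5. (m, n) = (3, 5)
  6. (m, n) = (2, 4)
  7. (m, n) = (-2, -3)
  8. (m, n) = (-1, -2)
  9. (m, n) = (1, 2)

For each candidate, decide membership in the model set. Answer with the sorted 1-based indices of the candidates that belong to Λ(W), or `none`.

Numerically τ ≈ 1.61803 and τ' = −1/τ ≈ -0.61803.
#1 (5,-5): internal coord 5 + (-5)·τ' = +8.09017; +8.09017 ∉ [-0.7, 0.3) → out
#2 (2,7): internal coord 2 + (7)·τ' = -2.32624; -2.32624 ∉ [-0.7, 0.3) → out
#3 (-3,-5): internal coord -3 + (-5)·τ' = +0.09017; +0.09017 ∈ [-0.7, 0.3) → IN Λ
#4 (8,0): internal coord 8 + (0)·τ' = +8.00000; +8.00000 ∉ [-0.7, 0.3) → out
#5 (3,5): internal coord 3 + (5)·τ' = -0.09017; -0.09017 ∈ [-0.7, 0.3) → IN Λ
#6 (2,4): internal coord 2 + (4)·τ' = -0.47214; -0.47214 ∈ [-0.7, 0.3) → IN Λ
#7 (-2,-3): internal coord -2 + (-3)·τ' = -0.14590; -0.14590 ∈ [-0.7, 0.3) → IN Λ
#8 (-1,-2): internal coord -1 + (-2)·τ' = +0.23607; +0.23607 ∈ [-0.7, 0.3) → IN Λ
#9 (1,2): internal coord 1 + (2)·τ' = -0.23607; -0.23607 ∈ [-0.7, 0.3) → IN Λ

3, 5, 6, 7, 8, 9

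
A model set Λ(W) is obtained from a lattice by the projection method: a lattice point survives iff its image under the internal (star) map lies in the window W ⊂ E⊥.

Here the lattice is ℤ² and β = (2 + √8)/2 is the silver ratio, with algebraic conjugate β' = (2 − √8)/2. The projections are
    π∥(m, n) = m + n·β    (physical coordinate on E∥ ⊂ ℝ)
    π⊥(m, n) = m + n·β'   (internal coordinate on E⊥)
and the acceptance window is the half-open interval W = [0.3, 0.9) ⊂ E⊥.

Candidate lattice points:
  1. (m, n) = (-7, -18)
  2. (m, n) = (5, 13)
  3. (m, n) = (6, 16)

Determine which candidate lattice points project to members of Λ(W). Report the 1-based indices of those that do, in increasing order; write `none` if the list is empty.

1

Numerically β ≈ 2.414214 and β' = −1/β ≈ -0.414214.
candidate 1: (m,n)=(-7,-18) → π∥ = -7-18·β ≈ -50.455844, π⊥ = -7-18·β' ≈ 0.455844 ∈ [0.3, 0.9) ⇒ IN Λ
candidate 2: (m,n)=(5,13) → π∥ = 5+13·β ≈ 36.384776, π⊥ = 5+13·β' ≈ -0.384776 ∉ [0.3, 0.9) ⇒ out
candidate 3: (m,n)=(6,16) → π∥ = 6+16·β ≈ 44.627417, π⊥ = 6+16·β' ≈ -0.627417 ∉ [0.3, 0.9) ⇒ out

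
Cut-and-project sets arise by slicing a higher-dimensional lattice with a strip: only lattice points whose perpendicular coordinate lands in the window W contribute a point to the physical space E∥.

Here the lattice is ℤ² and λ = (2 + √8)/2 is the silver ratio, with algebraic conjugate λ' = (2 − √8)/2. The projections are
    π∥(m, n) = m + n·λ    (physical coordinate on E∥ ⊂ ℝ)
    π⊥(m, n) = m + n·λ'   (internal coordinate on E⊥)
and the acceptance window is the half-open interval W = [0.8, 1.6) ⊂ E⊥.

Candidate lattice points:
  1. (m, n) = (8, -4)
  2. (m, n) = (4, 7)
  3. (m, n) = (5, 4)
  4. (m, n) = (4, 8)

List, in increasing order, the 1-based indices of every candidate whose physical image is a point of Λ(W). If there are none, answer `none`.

2

λ' = (2−√8)/2 ≈ -0.41421.
#1 (8,-4): internal coord 8 + (-4)·λ' = +9.65685; +9.65685 ∉ [0.8, 1.6) → out
#2 (4,7): internal coord 4 + (7)·λ' = +1.10051; +1.10051 ∈ [0.8, 1.6) → IN Λ
#3 (5,4): internal coord 5 + (4)·λ' = +3.34315; +3.34315 ∉ [0.8, 1.6) → out
#4 (4,8): internal coord 4 + (8)·λ' = +0.68629; +0.68629 ∉ [0.8, 1.6) → out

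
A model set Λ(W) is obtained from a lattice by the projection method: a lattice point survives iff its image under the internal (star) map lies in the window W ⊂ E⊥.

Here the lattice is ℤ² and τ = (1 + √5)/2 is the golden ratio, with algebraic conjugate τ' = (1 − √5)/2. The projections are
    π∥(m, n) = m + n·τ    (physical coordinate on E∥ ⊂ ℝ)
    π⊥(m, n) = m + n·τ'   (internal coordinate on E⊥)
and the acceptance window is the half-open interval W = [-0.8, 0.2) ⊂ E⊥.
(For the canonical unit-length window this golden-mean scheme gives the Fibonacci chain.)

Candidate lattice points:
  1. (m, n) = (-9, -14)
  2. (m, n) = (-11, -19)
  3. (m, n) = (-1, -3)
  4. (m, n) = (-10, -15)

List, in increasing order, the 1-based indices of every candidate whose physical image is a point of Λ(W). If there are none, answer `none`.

1, 4

Numerically τ ≈ 1.61803 and τ' = −1/τ ≈ -0.61803.
candidate 1: (m,n)=(-9,-14) → π∥ = -9-14·τ ≈ -31.65248, π⊥ = -9-14·τ' ≈ -0.34752 ∈ [-0.8, 0.2) ⇒ IN Λ
candidate 2: (m,n)=(-11,-19) → π∥ = -11-19·τ ≈ -41.74265, π⊥ = -11-19·τ' ≈ 0.74265 ∉ [-0.8, 0.2) ⇒ out
candidate 3: (m,n)=(-1,-3) → π∥ = -1-3·τ ≈ -5.85410, π⊥ = -1-3·τ' ≈ 0.85410 ∉ [-0.8, 0.2) ⇒ out
candidate 4: (m,n)=(-10,-15) → π∥ = -10-15·τ ≈ -34.27051, π⊥ = -10-15·τ' ≈ -0.72949 ∈ [-0.8, 0.2) ⇒ IN Λ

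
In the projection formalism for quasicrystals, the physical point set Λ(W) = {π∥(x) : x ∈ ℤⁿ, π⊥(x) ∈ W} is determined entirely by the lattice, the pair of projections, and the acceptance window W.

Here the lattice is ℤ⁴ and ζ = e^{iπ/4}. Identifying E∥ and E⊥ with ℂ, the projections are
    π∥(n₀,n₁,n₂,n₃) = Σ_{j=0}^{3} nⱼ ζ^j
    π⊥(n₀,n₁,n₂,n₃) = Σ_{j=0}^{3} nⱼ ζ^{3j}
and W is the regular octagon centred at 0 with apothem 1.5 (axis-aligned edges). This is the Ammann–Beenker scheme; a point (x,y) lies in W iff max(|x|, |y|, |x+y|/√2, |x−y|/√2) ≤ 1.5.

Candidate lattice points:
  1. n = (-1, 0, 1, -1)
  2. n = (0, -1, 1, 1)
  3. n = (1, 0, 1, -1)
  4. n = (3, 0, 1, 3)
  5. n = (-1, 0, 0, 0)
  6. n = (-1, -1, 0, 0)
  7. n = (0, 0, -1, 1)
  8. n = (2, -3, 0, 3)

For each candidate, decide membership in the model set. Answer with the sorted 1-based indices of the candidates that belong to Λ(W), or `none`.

π⊥(n) = n₀ + n₁ζ³ + n₂ζ⁶ + n₃ζ⁹ where ζ = e^{iπ/4}.
candidate 1: n = (-1, 0, 1, -1) → π⊥ ≈ (-1.70711, -1.70711); max(|x|,|y|,|x±y|/√2) = 2.41421 > 1.5 ⇒ ∉ W
candidate 2: n = (0, -1, 1, 1) → π⊥ ≈ (+1.41421, -1.00000); max(|x|,|y|,|x±y|/√2) = 1.70711 > 1.5 ⇒ ∉ W
candidate 3: n = (1, 0, 1, -1) → π⊥ ≈ (+0.29289, -1.70711); max(|x|,|y|,|x±y|/√2) = 1.70711 > 1.5 ⇒ ∉ W
candidate 4: n = (3, 0, 1, 3) → π⊥ ≈ (+5.12132, +1.12132); max(|x|,|y|,|x±y|/√2) = 5.12132 > 1.5 ⇒ ∉ W
candidate 5: n = (-1, 0, 0, 0) → π⊥ ≈ (-1.00000, +0.00000); max(|x|,|y|,|x±y|/√2) = 1.00000 ≤ 1.5 ⇒ ∈ W
candidate 6: n = (-1, -1, 0, 0) → π⊥ ≈ (-0.29289, -0.70711); max(|x|,|y|,|x±y|/√2) = 0.70711 ≤ 1.5 ⇒ ∈ W
candidate 7: n = (0, 0, -1, 1) → π⊥ ≈ (+0.70711, +1.70711); max(|x|,|y|,|x±y|/√2) = 1.70711 > 1.5 ⇒ ∉ W
candidate 8: n = (2, -3, 0, 3) → π⊥ ≈ (+6.24264, +0.00000); max(|x|,|y|,|x±y|/√2) = 6.24264 > 1.5 ⇒ ∉ W

5, 6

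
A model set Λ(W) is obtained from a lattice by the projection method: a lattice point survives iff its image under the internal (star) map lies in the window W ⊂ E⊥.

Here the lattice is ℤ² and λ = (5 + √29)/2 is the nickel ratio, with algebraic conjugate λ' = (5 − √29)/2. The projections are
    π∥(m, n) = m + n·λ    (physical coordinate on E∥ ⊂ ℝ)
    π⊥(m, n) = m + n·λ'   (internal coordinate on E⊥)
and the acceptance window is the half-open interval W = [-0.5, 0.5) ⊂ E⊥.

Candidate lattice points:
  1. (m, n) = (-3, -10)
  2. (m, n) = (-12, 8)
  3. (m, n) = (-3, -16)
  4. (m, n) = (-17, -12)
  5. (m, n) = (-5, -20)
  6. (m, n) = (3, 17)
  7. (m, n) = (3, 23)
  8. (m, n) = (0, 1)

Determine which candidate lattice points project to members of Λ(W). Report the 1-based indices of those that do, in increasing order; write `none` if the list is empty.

Compute λ' = (5−√29)/2 = -0.192582, so π⊥(m,n) = m -0.192582·n.
#1 (-3,-10): internal coord -3 + (-10)·λ' = -1.074176; -1.074176 ∉ [-0.5, 0.5) → out
#2 (-12,8): internal coord -12 + (8)·λ' = -13.540659; -13.540659 ∉ [-0.5, 0.5) → out
#3 (-3,-16): internal coord -3 + (-16)·λ' = +0.081318; +0.081318 ∈ [-0.5, 0.5) → IN Λ
#4 (-17,-12): internal coord -17 + (-12)·λ' = -14.689011; -14.689011 ∉ [-0.5, 0.5) → out
#5 (-5,-20): internal coord -5 + (-20)·λ' = -1.148352; -1.148352 ∉ [-0.5, 0.5) → out
#6 (3,17): internal coord 3 + (17)·λ' = -0.273901; -0.273901 ∈ [-0.5, 0.5) → IN Λ
#7 (3,23): internal coord 3 + (23)·λ' = -1.429395; -1.429395 ∉ [-0.5, 0.5) → out
#8 (0,1): internal coord 0 + (1)·λ' = -0.192582; -0.192582 ∈ [-0.5, 0.5) → IN Λ

3, 6, 8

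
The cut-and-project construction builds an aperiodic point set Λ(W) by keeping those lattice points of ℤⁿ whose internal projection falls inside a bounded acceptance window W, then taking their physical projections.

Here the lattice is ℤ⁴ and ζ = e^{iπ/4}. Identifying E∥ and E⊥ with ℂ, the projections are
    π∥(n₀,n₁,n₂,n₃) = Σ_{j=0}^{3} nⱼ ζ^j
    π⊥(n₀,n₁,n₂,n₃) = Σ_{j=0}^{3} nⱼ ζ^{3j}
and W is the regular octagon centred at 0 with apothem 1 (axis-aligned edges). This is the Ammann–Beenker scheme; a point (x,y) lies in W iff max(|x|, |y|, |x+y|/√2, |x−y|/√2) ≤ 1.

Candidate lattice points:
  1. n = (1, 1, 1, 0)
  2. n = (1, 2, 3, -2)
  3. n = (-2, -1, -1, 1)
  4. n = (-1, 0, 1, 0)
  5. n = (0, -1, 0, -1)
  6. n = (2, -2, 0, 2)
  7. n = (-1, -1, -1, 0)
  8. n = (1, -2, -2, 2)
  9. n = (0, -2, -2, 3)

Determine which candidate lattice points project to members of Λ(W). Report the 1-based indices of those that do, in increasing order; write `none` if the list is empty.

π⊥(n) = n₀ + n₁ζ³ + n₂ζ⁶ + n₃ζ⁹ where ζ = e^{iπ/4}.
#1 (1, 1, 1, 0): internal (0.29289, -0.29289); octagon support 0.41421 vs apothem 1 → ∈ W
#2 (1, 2, 3, -2): internal (-1.82843, -3.00000); octagon support 3.41421 vs apothem 1 → ∉ W
#3 (-2, -1, -1, 1): internal (-0.58579, 1.00000); octagon support 1.12132 vs apothem 1 → ∉ W
#4 (-1, 0, 1, 0): internal (-1.00000, -1.00000); octagon support 1.41421 vs apothem 1 → ∉ W
#5 (0, -1, 0, -1): internal (0.00000, -1.41421); octagon support 1.41421 vs apothem 1 → ∉ W
#6 (2, -2, 0, 2): internal (4.82843, 0.00000); octagon support 4.82843 vs apothem 1 → ∉ W
#7 (-1, -1, -1, 0): internal (-0.29289, 0.29289); octagon support 0.41421 vs apothem 1 → ∈ W
#8 (1, -2, -2, 2): internal (3.82843, 2.00000); octagon support 4.12132 vs apothem 1 → ∉ W
#9 (0, -2, -2, 3): internal (3.53553, 2.70711); octagon support 4.41421 vs apothem 1 → ∉ W

1, 7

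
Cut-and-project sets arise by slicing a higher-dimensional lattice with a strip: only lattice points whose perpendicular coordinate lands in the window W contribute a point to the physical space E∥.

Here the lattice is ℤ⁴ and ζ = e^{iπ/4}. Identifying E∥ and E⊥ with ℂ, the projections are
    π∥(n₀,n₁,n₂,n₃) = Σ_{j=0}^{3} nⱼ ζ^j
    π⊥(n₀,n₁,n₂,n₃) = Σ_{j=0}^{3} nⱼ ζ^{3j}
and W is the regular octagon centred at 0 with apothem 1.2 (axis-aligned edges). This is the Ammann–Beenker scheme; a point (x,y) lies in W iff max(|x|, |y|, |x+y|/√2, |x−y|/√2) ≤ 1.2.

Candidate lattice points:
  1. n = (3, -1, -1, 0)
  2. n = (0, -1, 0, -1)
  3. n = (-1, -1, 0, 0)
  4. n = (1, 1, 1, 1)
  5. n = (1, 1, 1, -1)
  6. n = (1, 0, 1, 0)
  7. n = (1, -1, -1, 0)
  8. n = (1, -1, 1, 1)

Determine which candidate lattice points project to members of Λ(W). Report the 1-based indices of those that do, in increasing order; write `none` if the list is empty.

π⊥(n) = n₀ + n₁ζ³ + n₂ζ⁶ + n₃ζ⁹ where ζ = e^{iπ/4}.
candidate 1: n = (3, -1, -1, 0) → π⊥ ≈ (+3.7071, +0.2929); max(|x|,|y|,|x±y|/√2) = 3.7071 > 1.2 ⇒ ∉ W
candidate 2: n = (0, -1, 0, -1) → π⊥ ≈ (+0.0000, -1.4142); max(|x|,|y|,|x±y|/√2) = 1.4142 > 1.2 ⇒ ∉ W
candidate 3: n = (-1, -1, 0, 0) → π⊥ ≈ (-0.2929, -0.7071); max(|x|,|y|,|x±y|/√2) = 0.7071 ≤ 1.2 ⇒ ∈ W
candidate 4: n = (1, 1, 1, 1) → π⊥ ≈ (+1.0000, +0.4142); max(|x|,|y|,|x±y|/√2) = 1.0000 ≤ 1.2 ⇒ ∈ W
candidate 5: n = (1, 1, 1, -1) → π⊥ ≈ (-0.4142, -1.0000); max(|x|,|y|,|x±y|/√2) = 1.0000 ≤ 1.2 ⇒ ∈ W
candidate 6: n = (1, 0, 1, 0) → π⊥ ≈ (+1.0000, -1.0000); max(|x|,|y|,|x±y|/√2) = 1.4142 > 1.2 ⇒ ∉ W
candidate 7: n = (1, -1, -1, 0) → π⊥ ≈ (+1.7071, +0.2929); max(|x|,|y|,|x±y|/√2) = 1.7071 > 1.2 ⇒ ∉ W
candidate 8: n = (1, -1, 1, 1) → π⊥ ≈ (+2.4142, -1.0000); max(|x|,|y|,|x±y|/√2) = 2.4142 > 1.2 ⇒ ∉ W

3, 4, 5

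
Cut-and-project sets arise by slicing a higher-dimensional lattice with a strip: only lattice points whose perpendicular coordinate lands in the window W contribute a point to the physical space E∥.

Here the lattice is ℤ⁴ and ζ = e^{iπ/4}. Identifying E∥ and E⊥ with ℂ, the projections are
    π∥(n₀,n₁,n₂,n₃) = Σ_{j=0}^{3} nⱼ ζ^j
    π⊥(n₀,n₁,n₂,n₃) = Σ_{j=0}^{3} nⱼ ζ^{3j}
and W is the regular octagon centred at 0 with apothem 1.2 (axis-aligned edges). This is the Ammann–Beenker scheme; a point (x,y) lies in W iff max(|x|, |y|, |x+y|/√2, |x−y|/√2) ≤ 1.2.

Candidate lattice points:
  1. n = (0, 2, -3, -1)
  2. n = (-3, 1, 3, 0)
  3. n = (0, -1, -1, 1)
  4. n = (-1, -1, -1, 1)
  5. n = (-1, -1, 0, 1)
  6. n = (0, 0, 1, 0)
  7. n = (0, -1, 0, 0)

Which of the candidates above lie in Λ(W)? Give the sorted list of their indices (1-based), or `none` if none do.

With ζ = e^{iπ/4} the internal vectors are ζ^0,ζ^3,ζ^6,ζ^9.
#1 (0, 2, -3, -1): internal (-2.1213, 3.7071); octagon support 4.1213 vs apothem 1.2 → ∉ W
#2 (-3, 1, 3, 0): internal (-3.7071, -2.2929); octagon support 4.2426 vs apothem 1.2 → ∉ W
#3 (0, -1, -1, 1): internal (1.4142, 1.0000); octagon support 1.7071 vs apothem 1.2 → ∉ W
#4 (-1, -1, -1, 1): internal (0.4142, 1.0000); octagon support 1.0000 vs apothem 1.2 → ∈ W
#5 (-1, -1, 0, 1): internal (0.4142, 0.0000); octagon support 0.4142 vs apothem 1.2 → ∈ W
#6 (0, 0, 1, 0): internal (0.0000, -1.0000); octagon support 1.0000 vs apothem 1.2 → ∈ W
#7 (0, -1, 0, 0): internal (0.7071, -0.7071); octagon support 1.0000 vs apothem 1.2 → ∈ W

4, 5, 6, 7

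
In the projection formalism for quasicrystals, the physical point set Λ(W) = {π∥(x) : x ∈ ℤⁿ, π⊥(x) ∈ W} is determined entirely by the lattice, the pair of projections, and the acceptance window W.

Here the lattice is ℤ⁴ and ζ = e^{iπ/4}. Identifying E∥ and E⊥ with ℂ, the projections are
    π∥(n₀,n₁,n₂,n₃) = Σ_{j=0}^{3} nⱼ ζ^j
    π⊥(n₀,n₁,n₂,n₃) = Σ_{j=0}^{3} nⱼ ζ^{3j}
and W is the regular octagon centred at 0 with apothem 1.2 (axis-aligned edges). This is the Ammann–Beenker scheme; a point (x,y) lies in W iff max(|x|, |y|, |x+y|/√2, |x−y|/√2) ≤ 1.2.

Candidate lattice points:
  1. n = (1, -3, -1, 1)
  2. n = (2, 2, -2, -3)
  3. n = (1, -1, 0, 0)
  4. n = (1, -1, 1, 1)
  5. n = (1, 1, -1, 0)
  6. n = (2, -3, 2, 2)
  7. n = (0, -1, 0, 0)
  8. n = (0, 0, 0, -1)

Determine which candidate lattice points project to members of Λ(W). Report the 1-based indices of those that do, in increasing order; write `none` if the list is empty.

Internal map: ζ^{3j} for j=0..3 gives (1,0), (−√2/2,√2/2), (0,−1), (√2/2,√2/2).
#1 (1, -3, -1, 1): internal (3.8284, -0.4142); octagon support 3.8284 vs apothem 1.2 → ∉ W
#2 (2, 2, -2, -3): internal (-1.5355, 1.2929); octagon support 2.0000 vs apothem 1.2 → ∉ W
#3 (1, -1, 0, 0): internal (1.7071, -0.7071); octagon support 1.7071 vs apothem 1.2 → ∉ W
#4 (1, -1, 1, 1): internal (2.4142, -1.0000); octagon support 2.4142 vs apothem 1.2 → ∉ W
#5 (1, 1, -1, 0): internal (0.2929, 1.7071); octagon support 1.7071 vs apothem 1.2 → ∉ W
#6 (2, -3, 2, 2): internal (5.5355, -2.7071); octagon support 5.8284 vs apothem 1.2 → ∉ W
#7 (0, -1, 0, 0): internal (0.7071, -0.7071); octagon support 1.0000 vs apothem 1.2 → ∈ W
#8 (0, 0, 0, -1): internal (-0.7071, -0.7071); octagon support 1.0000 vs apothem 1.2 → ∈ W

7, 8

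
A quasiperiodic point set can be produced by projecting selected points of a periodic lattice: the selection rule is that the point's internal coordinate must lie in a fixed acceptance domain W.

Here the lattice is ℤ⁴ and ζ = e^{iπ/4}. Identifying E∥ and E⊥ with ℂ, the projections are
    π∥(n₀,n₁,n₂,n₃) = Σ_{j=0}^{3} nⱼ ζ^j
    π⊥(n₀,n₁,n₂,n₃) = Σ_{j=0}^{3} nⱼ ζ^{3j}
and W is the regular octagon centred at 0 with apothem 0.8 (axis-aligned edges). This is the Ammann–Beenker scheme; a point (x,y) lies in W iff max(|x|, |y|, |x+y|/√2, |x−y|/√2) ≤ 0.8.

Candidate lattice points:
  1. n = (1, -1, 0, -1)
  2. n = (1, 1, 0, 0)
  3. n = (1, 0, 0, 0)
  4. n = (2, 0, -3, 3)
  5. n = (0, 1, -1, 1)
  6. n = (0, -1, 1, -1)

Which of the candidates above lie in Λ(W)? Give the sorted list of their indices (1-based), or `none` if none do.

With ζ = e^{iπ/4} the internal vectors are ζ^0,ζ^3,ζ^6,ζ^9.
#1 (1, -1, 0, -1): internal (1.0000, -1.4142); octagon support 1.7071 vs apothem 0.8 → ∉ W
#2 (1, 1, 0, 0): internal (0.2929, 0.7071); octagon support 0.7071 vs apothem 0.8 → ∈ W
#3 (1, 0, 0, 0): internal (1.0000, 0.0000); octagon support 1.0000 vs apothem 0.8 → ∉ W
#4 (2, 0, -3, 3): internal (4.1213, 5.1213); octagon support 6.5355 vs apothem 0.8 → ∉ W
#5 (0, 1, -1, 1): internal (0.0000, 2.4142); octagon support 2.4142 vs apothem 0.8 → ∉ W
#6 (0, -1, 1, -1): internal (0.0000, -2.4142); octagon support 2.4142 vs apothem 0.8 → ∉ W

2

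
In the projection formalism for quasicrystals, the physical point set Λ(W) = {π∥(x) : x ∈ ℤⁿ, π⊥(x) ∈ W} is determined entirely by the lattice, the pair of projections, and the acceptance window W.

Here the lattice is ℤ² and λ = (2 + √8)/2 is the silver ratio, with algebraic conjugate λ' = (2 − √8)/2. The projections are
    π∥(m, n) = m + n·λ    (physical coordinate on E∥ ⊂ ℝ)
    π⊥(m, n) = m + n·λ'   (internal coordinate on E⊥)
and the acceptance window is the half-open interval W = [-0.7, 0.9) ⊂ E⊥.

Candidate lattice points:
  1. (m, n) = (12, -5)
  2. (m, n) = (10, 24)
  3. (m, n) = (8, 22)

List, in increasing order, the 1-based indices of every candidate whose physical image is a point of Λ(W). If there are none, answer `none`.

Numerically λ ≈ 2.4142 and λ' = −1/λ ≈ -0.4142.
[1] lift (12,-5): star map gives 14.0711; window check -0.7 ≤ 14.0711 < 0.9 is false → out
[2] lift (10,24): star map gives 0.0589; window check -0.7 ≤ 0.0589 < 0.9 is true → IN Λ
[3] lift (8,22): star map gives -1.1127; window check -0.7 ≤ -1.1127 < 0.9 is false → out

2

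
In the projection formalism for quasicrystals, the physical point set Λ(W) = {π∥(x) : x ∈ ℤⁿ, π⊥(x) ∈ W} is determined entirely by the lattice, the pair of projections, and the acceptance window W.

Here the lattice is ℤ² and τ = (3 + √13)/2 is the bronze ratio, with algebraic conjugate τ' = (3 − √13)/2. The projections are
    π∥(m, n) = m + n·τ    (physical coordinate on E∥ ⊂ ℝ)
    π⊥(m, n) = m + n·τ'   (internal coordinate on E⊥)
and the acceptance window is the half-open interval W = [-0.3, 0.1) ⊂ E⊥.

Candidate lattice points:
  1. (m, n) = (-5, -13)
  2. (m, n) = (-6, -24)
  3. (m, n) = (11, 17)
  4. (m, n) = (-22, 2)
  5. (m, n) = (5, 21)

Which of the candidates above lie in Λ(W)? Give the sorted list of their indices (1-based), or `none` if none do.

Compute τ' = (3−√13)/2 = -0.3028, so π⊥(m,n) = m -0.3028·n.
#1 (-5,-13): internal coord -5 + (-13)·τ' = -1.0639; -1.0639 ∉ [-0.3, 0.1) → out
#2 (-6,-24): internal coord -6 + (-24)·τ' = +1.2666; +1.2666 ∉ [-0.3, 0.1) → out
#3 (11,17): internal coord 11 + (17)·τ' = +5.8528; +5.8528 ∉ [-0.3, 0.1) → out
#4 (-22,2): internal coord -22 + (2)·τ' = -22.6056; -22.6056 ∉ [-0.3, 0.1) → out
#5 (5,21): internal coord 5 + (21)·τ' = -1.3583; -1.3583 ∉ [-0.3, 0.1) → out

none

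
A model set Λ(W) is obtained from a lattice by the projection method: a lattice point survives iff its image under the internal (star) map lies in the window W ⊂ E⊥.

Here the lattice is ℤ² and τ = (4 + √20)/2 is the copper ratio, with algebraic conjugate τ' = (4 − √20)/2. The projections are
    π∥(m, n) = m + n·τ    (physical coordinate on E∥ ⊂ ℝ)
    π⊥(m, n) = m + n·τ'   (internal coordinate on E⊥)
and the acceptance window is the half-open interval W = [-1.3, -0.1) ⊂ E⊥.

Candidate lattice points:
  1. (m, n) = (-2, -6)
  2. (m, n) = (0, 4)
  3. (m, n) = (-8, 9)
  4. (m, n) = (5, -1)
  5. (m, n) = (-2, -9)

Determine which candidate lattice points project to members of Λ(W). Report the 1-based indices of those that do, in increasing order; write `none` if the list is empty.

1, 2

Numerically τ ≈ 4.236068 and τ' = −1/τ ≈ -0.236068.
[1] lift (-2,-6): star map gives -0.583592; window check -1.3 ≤ -0.583592 < -0.1 is true → IN Λ
[2] lift (0,4): star map gives -0.944272; window check -1.3 ≤ -0.944272 < -0.1 is true → IN Λ
[3] lift (-8,9): star map gives -10.124612; window check -1.3 ≤ -10.124612 < -0.1 is false → out
[4] lift (5,-1): star map gives 5.236068; window check -1.3 ≤ 5.236068 < -0.1 is false → out
[5] lift (-2,-9): star map gives 0.124612; window check -1.3 ≤ 0.124612 < -0.1 is false → out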